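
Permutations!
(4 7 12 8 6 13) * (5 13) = (4 7 12 8 6 5 13) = [0, 1, 2, 3, 7, 13, 5, 12, 6, 9, 10, 11, 8, 4]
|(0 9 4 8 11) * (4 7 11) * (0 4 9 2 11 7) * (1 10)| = 6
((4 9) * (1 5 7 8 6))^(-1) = ((1 5 7 8 6)(4 9))^(-1) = (1 6 8 7 5)(4 9)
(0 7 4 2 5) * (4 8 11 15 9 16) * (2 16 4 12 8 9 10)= (0 7 9 4 16 12 8 11 15 10 2 5)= [7, 1, 5, 3, 16, 0, 6, 9, 11, 4, 2, 15, 8, 13, 14, 10, 12]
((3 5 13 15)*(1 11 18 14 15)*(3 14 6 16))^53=(1 3 18 13 16 11 5 6)(14 15)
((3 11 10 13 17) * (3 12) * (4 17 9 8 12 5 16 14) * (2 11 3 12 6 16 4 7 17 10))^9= ((2 11)(4 10 13 9 8 6 16 14 7 17 5))^9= (2 11)(4 17 14 6 9 10 5 7 16 8 13)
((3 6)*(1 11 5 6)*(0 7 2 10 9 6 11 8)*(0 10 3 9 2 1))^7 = (5 11)(6 9)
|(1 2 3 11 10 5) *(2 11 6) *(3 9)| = |(1 11 10 5)(2 9 3 6)| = 4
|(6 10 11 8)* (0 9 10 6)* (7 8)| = 6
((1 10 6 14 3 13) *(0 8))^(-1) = (0 8)(1 13 3 14 6 10)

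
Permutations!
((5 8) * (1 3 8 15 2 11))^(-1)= (1 11 2 15 5 8 3)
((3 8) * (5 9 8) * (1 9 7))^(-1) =(1 7 5 3 8 9)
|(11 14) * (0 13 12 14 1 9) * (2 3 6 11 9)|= 5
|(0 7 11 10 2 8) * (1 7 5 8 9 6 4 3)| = 9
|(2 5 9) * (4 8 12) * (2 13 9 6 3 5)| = 6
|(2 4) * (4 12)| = 3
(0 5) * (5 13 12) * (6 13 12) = [12, 1, 2, 3, 4, 0, 13, 7, 8, 9, 10, 11, 5, 6] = (0 12 5)(6 13)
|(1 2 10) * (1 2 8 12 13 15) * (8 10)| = 7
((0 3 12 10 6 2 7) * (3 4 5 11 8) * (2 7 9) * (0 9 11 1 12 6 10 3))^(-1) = (0 8 11 2 9 7 6 3 12 1 5 4)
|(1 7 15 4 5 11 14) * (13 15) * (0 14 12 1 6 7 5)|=|(0 14 6 7 13 15 4)(1 5 11 12)|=28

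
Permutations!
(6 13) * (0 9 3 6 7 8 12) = (0 9 3 6 13 7 8 12) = [9, 1, 2, 6, 4, 5, 13, 8, 12, 3, 10, 11, 0, 7]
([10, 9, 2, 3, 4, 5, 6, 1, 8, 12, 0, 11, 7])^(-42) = (1 12)(7 9)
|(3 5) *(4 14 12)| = 6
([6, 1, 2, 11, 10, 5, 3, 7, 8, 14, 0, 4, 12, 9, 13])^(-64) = (0 3 4)(6 11 10)(9 13 14)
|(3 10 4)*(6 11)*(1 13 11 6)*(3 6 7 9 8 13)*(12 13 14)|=12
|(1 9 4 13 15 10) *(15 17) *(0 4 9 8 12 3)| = 10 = |(0 4 13 17 15 10 1 8 12 3)|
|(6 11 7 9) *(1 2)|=4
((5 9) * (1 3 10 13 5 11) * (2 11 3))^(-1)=(1 11 2)(3 9 5 13 10)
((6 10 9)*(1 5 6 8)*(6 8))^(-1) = (1 8 5)(6 9 10)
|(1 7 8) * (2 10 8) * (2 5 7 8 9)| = 6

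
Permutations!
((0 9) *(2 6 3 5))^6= ((0 9)(2 6 3 5))^6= (9)(2 3)(5 6)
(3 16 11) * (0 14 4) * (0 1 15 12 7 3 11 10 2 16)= (0 14 4 1 15 12 7 3)(2 16 10)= [14, 15, 16, 0, 1, 5, 6, 3, 8, 9, 2, 11, 7, 13, 4, 12, 10]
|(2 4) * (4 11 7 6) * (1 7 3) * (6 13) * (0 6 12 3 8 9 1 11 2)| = |(0 6 4)(1 7 13 12 3 11 8 9)| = 24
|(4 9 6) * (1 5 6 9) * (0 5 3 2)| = 7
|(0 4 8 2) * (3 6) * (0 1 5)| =6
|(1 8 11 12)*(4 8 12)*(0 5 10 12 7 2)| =21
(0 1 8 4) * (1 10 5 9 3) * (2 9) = (0 10 5 2 9 3 1 8 4) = [10, 8, 9, 1, 0, 2, 6, 7, 4, 3, 5]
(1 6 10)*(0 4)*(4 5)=[5, 6, 2, 3, 0, 4, 10, 7, 8, 9, 1]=(0 5 4)(1 6 10)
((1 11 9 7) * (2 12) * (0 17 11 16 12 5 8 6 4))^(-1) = (0 4 6 8 5 2 12 16 1 7 9 11 17)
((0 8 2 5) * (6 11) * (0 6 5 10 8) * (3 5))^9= (3 5 6 11)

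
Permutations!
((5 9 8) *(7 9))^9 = ((5 7 9 8))^9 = (5 7 9 8)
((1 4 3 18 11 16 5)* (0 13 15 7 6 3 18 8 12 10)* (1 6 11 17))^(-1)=(0 10 12 8 3 6 5 16 11 7 15 13)(1 17 18 4)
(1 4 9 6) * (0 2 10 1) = (0 2 10 1 4 9 6) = [2, 4, 10, 3, 9, 5, 0, 7, 8, 6, 1]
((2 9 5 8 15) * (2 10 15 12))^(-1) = (2 12 8 5 9)(10 15)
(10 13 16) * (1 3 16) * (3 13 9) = (1 13)(3 16 10 9) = [0, 13, 2, 16, 4, 5, 6, 7, 8, 3, 9, 11, 12, 1, 14, 15, 10]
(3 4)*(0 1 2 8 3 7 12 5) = (0 1 2 8 3 4 7 12 5) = [1, 2, 8, 4, 7, 0, 6, 12, 3, 9, 10, 11, 5]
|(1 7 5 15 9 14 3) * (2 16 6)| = |(1 7 5 15 9 14 3)(2 16 6)| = 21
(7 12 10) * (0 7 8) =[7, 1, 2, 3, 4, 5, 6, 12, 0, 9, 8, 11, 10] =(0 7 12 10 8)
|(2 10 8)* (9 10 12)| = 5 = |(2 12 9 10 8)|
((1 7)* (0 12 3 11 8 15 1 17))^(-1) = (0 17 7 1 15 8 11 3 12)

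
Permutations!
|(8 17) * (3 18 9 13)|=|(3 18 9 13)(8 17)|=4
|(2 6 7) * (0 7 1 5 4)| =|(0 7 2 6 1 5 4)| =7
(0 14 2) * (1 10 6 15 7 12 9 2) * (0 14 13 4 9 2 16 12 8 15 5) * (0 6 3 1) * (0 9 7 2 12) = (0 13 4 7 8 15 2 14 9 16)(1 10 3)(5 6) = [13, 10, 14, 1, 7, 6, 5, 8, 15, 16, 3, 11, 12, 4, 9, 2, 0]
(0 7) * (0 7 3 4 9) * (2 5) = (0 3 4 9)(2 5) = [3, 1, 5, 4, 9, 2, 6, 7, 8, 0]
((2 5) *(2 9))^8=((2 5 9))^8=(2 9 5)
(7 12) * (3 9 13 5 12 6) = (3 9 13 5 12 7 6) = [0, 1, 2, 9, 4, 12, 3, 6, 8, 13, 10, 11, 7, 5]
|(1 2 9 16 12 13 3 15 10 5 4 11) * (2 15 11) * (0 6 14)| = |(0 6 14)(1 15 10 5 4 2 9 16 12 13 3 11)| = 12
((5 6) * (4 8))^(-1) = (4 8)(5 6)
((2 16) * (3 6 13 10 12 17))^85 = ((2 16)(3 6 13 10 12 17))^85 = (2 16)(3 6 13 10 12 17)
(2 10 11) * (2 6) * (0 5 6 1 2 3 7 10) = (0 5 6 3 7 10 11 1 2) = [5, 2, 0, 7, 4, 6, 3, 10, 8, 9, 11, 1]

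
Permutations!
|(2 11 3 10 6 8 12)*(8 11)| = |(2 8 12)(3 10 6 11)| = 12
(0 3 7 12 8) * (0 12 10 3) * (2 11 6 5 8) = (2 11 6 5 8 12)(3 7 10) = [0, 1, 11, 7, 4, 8, 5, 10, 12, 9, 3, 6, 2]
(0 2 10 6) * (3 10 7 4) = (0 2 7 4 3 10 6) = [2, 1, 7, 10, 3, 5, 0, 4, 8, 9, 6]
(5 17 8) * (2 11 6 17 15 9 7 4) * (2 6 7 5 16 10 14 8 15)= (2 11 7 4 6 17 15 9 5)(8 16 10 14)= [0, 1, 11, 3, 6, 2, 17, 4, 16, 5, 14, 7, 12, 13, 8, 9, 10, 15]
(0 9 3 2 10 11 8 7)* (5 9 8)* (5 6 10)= (0 8 7)(2 5 9 3)(6 10 11)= [8, 1, 5, 2, 4, 9, 10, 0, 7, 3, 11, 6]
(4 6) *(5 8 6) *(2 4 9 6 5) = (2 4)(5 8)(6 9) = [0, 1, 4, 3, 2, 8, 9, 7, 5, 6]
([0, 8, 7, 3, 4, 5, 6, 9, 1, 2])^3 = [0, 8, 2, 3, 4, 5, 6, 7, 1, 9]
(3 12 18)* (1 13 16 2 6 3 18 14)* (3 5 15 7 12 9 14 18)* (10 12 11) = (1 13 16 2 6 5 15 7 11 10 12 18 3 9 14) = [0, 13, 6, 9, 4, 15, 5, 11, 8, 14, 12, 10, 18, 16, 1, 7, 2, 17, 3]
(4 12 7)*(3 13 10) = [0, 1, 2, 13, 12, 5, 6, 4, 8, 9, 3, 11, 7, 10] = (3 13 10)(4 12 7)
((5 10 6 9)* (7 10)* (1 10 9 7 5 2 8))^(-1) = ((1 10 6 7 9 2 8))^(-1) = (1 8 2 9 7 6 10)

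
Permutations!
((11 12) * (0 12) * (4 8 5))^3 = (12)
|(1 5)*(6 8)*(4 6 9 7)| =10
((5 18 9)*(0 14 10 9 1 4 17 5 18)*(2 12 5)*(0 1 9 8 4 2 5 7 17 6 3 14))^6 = ((1 2 12 7 17 5)(3 14 10 8 4 6)(9 18))^6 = (18)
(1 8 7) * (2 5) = (1 8 7)(2 5) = [0, 8, 5, 3, 4, 2, 6, 1, 7]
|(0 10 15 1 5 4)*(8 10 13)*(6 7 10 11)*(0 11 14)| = 8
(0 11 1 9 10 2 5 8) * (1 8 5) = [11, 9, 1, 3, 4, 5, 6, 7, 0, 10, 2, 8] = (0 11 8)(1 9 10 2)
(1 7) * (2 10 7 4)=(1 4 2 10 7)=[0, 4, 10, 3, 2, 5, 6, 1, 8, 9, 7]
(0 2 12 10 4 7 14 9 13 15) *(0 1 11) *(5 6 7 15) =(0 2 12 10 4 15 1 11)(5 6 7 14 9 13) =[2, 11, 12, 3, 15, 6, 7, 14, 8, 13, 4, 0, 10, 5, 9, 1]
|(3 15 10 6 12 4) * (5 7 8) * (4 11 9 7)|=11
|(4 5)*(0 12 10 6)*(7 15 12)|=6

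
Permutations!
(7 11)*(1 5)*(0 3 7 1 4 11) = (0 3 7)(1 5 4 11) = [3, 5, 2, 7, 11, 4, 6, 0, 8, 9, 10, 1]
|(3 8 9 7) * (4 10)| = 4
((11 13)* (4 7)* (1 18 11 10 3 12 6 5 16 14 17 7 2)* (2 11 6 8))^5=((1 18 6 5 16 14 17 7 4 11 13 10 3 12 8 2))^5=(1 14 13 2 16 11 8 5 4 12 6 7 3 18 17 10)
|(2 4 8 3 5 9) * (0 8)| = |(0 8 3 5 9 2 4)| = 7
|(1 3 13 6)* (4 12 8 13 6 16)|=15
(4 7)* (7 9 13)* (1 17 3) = (1 17 3)(4 9 13 7) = [0, 17, 2, 1, 9, 5, 6, 4, 8, 13, 10, 11, 12, 7, 14, 15, 16, 3]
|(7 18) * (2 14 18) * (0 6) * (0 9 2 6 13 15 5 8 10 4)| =42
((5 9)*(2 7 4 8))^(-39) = (2 7 4 8)(5 9)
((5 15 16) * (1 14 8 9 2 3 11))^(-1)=(1 11 3 2 9 8 14)(5 16 15)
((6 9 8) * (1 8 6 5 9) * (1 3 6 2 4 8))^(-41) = (2 9 5 8 4)(3 6)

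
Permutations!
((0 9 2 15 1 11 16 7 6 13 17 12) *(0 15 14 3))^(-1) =((0 9 2 14 3)(1 11 16 7 6 13 17 12 15))^(-1) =(0 3 14 2 9)(1 15 12 17 13 6 7 16 11)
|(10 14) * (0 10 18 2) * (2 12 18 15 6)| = |(0 10 14 15 6 2)(12 18)| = 6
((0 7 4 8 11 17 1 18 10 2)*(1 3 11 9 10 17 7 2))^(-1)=((0 2)(1 18 17 3 11 7 4 8 9 10))^(-1)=(0 2)(1 10 9 8 4 7 11 3 17 18)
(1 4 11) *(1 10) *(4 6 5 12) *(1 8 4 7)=(1 6 5 12 7)(4 11 10 8)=[0, 6, 2, 3, 11, 12, 5, 1, 4, 9, 8, 10, 7]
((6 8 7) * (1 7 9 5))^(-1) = ((1 7 6 8 9 5))^(-1) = (1 5 9 8 6 7)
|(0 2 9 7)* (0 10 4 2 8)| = 10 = |(0 8)(2 9 7 10 4)|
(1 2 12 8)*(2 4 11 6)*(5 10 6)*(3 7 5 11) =(1 4 3 7 5 10 6 2 12 8) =[0, 4, 12, 7, 3, 10, 2, 5, 1, 9, 6, 11, 8]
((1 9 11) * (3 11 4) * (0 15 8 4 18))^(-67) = (0 11 15 1 8 9 4 18 3)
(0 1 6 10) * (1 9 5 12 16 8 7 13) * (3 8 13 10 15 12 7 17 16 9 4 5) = (0 4 5 7 10)(1 6 15 12 9 3 8 17 16 13) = [4, 6, 2, 8, 5, 7, 15, 10, 17, 3, 0, 11, 9, 1, 14, 12, 13, 16]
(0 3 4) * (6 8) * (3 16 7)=[16, 1, 2, 4, 0, 5, 8, 3, 6, 9, 10, 11, 12, 13, 14, 15, 7]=(0 16 7 3 4)(6 8)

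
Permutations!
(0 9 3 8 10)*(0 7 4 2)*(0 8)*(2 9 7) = (0 7 4 9 3)(2 8 10) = [7, 1, 8, 0, 9, 5, 6, 4, 10, 3, 2]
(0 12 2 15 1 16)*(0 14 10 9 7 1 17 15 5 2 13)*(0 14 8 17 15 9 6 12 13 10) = (0 13 14)(1 16 8 17 9 7)(2 5)(6 12 10) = [13, 16, 5, 3, 4, 2, 12, 1, 17, 7, 6, 11, 10, 14, 0, 15, 8, 9]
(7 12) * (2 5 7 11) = (2 5 7 12 11) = [0, 1, 5, 3, 4, 7, 6, 12, 8, 9, 10, 2, 11]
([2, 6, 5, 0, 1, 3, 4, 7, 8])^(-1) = [3, 4, 0, 5, 6, 2, 1, 7, 8]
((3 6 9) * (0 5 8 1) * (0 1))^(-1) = (0 8 5)(3 9 6)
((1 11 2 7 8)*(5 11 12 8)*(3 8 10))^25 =(12)(2 7 5 11)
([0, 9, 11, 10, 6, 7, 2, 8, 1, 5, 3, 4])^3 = [0, 7, 6, 10, 11, 1, 4, 9, 5, 8, 3, 2]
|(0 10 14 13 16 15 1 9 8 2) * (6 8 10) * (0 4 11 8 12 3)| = |(0 6 12 3)(1 9 10 14 13 16 15)(2 4 11 8)| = 28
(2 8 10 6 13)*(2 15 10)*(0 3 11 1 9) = (0 3 11 1 9)(2 8)(6 13 15 10) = [3, 9, 8, 11, 4, 5, 13, 7, 2, 0, 6, 1, 12, 15, 14, 10]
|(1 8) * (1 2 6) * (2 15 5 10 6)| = 6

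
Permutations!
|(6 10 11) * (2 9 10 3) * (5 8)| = |(2 9 10 11 6 3)(5 8)| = 6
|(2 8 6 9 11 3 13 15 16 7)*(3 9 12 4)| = 10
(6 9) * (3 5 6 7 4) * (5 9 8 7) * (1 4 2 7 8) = (1 4 3 9 5 6)(2 7) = [0, 4, 7, 9, 3, 6, 1, 2, 8, 5]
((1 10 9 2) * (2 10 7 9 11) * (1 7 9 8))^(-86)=(1 7 11 9 8 2 10)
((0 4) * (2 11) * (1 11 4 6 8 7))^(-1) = (0 4 2 11 1 7 8 6)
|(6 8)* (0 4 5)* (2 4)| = |(0 2 4 5)(6 8)| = 4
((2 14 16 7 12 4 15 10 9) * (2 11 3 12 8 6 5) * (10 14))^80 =(2 7 4 9 6 14 3)(5 16 12 10 8 15 11)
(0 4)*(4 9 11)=[9, 1, 2, 3, 0, 5, 6, 7, 8, 11, 10, 4]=(0 9 11 4)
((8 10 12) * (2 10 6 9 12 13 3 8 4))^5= ((2 10 13 3 8 6 9 12 4))^5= (2 6 10 9 13 12 3 4 8)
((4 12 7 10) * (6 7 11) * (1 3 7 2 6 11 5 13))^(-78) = ((1 3 7 10 4 12 5 13)(2 6))^(-78) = (1 7 4 5)(3 10 12 13)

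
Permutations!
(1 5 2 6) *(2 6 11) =[0, 5, 11, 3, 4, 6, 1, 7, 8, 9, 10, 2] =(1 5 6)(2 11)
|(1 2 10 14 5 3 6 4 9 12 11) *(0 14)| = |(0 14 5 3 6 4 9 12 11 1 2 10)| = 12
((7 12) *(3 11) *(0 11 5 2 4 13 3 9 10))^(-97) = (0 10 9 11)(2 3 4 5 13)(7 12)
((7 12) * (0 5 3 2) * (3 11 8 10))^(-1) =(0 2 3 10 8 11 5)(7 12)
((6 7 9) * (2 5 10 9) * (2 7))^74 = ((2 5 10 9 6))^74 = (2 6 9 10 5)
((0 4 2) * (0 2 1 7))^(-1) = ((0 4 1 7))^(-1) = (0 7 1 4)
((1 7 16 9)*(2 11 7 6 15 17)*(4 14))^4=(1 2 9 17 16 15 7 6 11)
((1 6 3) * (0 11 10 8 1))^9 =(0 10 1 3 11 8 6)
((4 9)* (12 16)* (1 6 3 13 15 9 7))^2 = (16)(1 3 15 4)(6 13 9 7)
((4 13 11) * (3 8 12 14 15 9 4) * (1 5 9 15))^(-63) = (15)(1 8 13 5 12 11 9 14 3 4)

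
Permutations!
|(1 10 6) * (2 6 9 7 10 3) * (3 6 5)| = 6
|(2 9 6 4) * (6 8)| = 5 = |(2 9 8 6 4)|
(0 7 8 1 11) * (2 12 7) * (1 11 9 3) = (0 2 12 7 8 11)(1 9 3) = [2, 9, 12, 1, 4, 5, 6, 8, 11, 3, 10, 0, 7]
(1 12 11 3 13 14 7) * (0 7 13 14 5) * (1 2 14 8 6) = (0 7 2 14 13 5)(1 12 11 3 8 6) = [7, 12, 14, 8, 4, 0, 1, 2, 6, 9, 10, 3, 11, 5, 13]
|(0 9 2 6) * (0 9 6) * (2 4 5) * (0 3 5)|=12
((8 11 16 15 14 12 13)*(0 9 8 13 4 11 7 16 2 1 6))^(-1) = (0 6 1 2 11 4 12 14 15 16 7 8 9)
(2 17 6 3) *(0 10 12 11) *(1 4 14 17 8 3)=[10, 4, 8, 2, 14, 5, 1, 7, 3, 9, 12, 0, 11, 13, 17, 15, 16, 6]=(0 10 12 11)(1 4 14 17 6)(2 8 3)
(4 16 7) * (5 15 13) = (4 16 7)(5 15 13) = [0, 1, 2, 3, 16, 15, 6, 4, 8, 9, 10, 11, 12, 5, 14, 13, 7]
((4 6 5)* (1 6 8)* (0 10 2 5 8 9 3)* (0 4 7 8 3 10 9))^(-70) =((0 9 10 2 5 7 8 1 6 3 4))^(-70) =(0 1 2 4 8 10 3 7 9 6 5)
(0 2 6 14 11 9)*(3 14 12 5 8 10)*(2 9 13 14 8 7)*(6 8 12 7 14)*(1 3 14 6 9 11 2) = [11, 3, 8, 12, 4, 6, 7, 1, 10, 0, 14, 13, 5, 9, 2] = (0 11 13 9)(1 3 12 5 6 7)(2 8 10 14)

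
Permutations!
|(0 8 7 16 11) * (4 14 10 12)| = 20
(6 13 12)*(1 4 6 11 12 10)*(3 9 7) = [0, 4, 2, 9, 6, 5, 13, 3, 8, 7, 1, 12, 11, 10] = (1 4 6 13 10)(3 9 7)(11 12)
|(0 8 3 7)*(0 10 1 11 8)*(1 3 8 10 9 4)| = |(1 11 10 3 7 9 4)| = 7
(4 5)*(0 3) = (0 3)(4 5) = [3, 1, 2, 0, 5, 4]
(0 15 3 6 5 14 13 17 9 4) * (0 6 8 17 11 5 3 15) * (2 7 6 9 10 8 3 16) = [0, 1, 7, 3, 9, 14, 16, 6, 17, 4, 8, 5, 12, 11, 13, 15, 2, 10] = (2 7 6 16)(4 9)(5 14 13 11)(8 17 10)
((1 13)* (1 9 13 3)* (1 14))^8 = (1 14 3)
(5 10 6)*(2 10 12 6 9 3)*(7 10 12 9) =(2 12 6 5 9 3)(7 10) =[0, 1, 12, 2, 4, 9, 5, 10, 8, 3, 7, 11, 6]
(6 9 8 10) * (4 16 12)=[0, 1, 2, 3, 16, 5, 9, 7, 10, 8, 6, 11, 4, 13, 14, 15, 12]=(4 16 12)(6 9 8 10)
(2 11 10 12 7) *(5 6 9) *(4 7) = (2 11 10 12 4 7)(5 6 9) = [0, 1, 11, 3, 7, 6, 9, 2, 8, 5, 12, 10, 4]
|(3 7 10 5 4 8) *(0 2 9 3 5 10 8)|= 8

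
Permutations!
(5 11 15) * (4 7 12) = (4 7 12)(5 11 15) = [0, 1, 2, 3, 7, 11, 6, 12, 8, 9, 10, 15, 4, 13, 14, 5]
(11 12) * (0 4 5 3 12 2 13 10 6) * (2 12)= (0 4 5 3 2 13 10 6)(11 12)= [4, 1, 13, 2, 5, 3, 0, 7, 8, 9, 6, 12, 11, 10]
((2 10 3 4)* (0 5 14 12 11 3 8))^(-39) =((0 5 14 12 11 3 4 2 10 8))^(-39) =(0 5 14 12 11 3 4 2 10 8)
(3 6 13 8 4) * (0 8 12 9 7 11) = (0 8 4 3 6 13 12 9 7 11) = [8, 1, 2, 6, 3, 5, 13, 11, 4, 7, 10, 0, 9, 12]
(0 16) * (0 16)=(16)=[0, 1, 2, 3, 4, 5, 6, 7, 8, 9, 10, 11, 12, 13, 14, 15, 16]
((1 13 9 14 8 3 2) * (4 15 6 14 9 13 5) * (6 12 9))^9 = ((1 5 4 15 12 9 6 14 8 3 2))^9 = (1 3 14 9 15 5 2 8 6 12 4)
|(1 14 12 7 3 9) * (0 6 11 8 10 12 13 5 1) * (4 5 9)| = |(0 6 11 8 10 12 7 3 4 5 1 14 13 9)| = 14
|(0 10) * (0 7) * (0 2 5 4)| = |(0 10 7 2 5 4)| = 6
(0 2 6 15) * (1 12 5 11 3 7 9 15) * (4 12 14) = (0 2 6 1 14 4 12 5 11 3 7 9 15) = [2, 14, 6, 7, 12, 11, 1, 9, 8, 15, 10, 3, 5, 13, 4, 0]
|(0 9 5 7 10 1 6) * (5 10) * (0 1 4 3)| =10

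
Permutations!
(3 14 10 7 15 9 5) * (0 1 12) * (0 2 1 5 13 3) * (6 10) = (0 5)(1 12 2)(3 14 6 10 7 15 9 13) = [5, 12, 1, 14, 4, 0, 10, 15, 8, 13, 7, 11, 2, 3, 6, 9]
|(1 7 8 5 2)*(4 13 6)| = |(1 7 8 5 2)(4 13 6)| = 15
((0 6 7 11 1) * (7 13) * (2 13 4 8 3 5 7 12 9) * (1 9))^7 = ((0 6 4 8 3 5 7 11 9 2 13 12 1))^7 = (0 11 6 9 4 2 8 13 3 12 5 1 7)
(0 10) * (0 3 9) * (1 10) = [1, 10, 2, 9, 4, 5, 6, 7, 8, 0, 3] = (0 1 10 3 9)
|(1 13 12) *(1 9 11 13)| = |(9 11 13 12)| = 4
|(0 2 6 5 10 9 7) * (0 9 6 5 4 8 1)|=|(0 2 5 10 6 4 8 1)(7 9)|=8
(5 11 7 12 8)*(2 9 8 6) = (2 9 8 5 11 7 12 6) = [0, 1, 9, 3, 4, 11, 2, 12, 5, 8, 10, 7, 6]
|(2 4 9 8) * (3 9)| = |(2 4 3 9 8)| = 5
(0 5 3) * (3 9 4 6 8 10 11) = (0 5 9 4 6 8 10 11 3) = [5, 1, 2, 0, 6, 9, 8, 7, 10, 4, 11, 3]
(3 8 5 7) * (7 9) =(3 8 5 9 7) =[0, 1, 2, 8, 4, 9, 6, 3, 5, 7]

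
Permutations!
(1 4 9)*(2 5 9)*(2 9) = (1 4 9)(2 5) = [0, 4, 5, 3, 9, 2, 6, 7, 8, 1]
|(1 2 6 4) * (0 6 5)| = 6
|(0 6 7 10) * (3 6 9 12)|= 7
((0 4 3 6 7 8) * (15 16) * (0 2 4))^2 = (16)(2 3 7)(4 6 8)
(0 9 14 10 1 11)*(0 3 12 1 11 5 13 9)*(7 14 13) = (1 5 7 14 10 11 3 12)(9 13) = [0, 5, 2, 12, 4, 7, 6, 14, 8, 13, 11, 3, 1, 9, 10]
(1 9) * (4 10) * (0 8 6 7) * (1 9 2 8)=[1, 2, 8, 3, 10, 5, 7, 0, 6, 9, 4]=(0 1 2 8 6 7)(4 10)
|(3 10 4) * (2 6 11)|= |(2 6 11)(3 10 4)|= 3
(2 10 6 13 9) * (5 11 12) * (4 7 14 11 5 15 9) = (2 10 6 13 4 7 14 11 12 15 9) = [0, 1, 10, 3, 7, 5, 13, 14, 8, 2, 6, 12, 15, 4, 11, 9]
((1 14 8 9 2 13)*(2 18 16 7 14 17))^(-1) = (1 13 2 17)(7 16 18 9 8 14)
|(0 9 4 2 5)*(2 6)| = |(0 9 4 6 2 5)| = 6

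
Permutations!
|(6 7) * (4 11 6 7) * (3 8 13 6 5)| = |(3 8 13 6 4 11 5)| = 7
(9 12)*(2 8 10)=[0, 1, 8, 3, 4, 5, 6, 7, 10, 12, 2, 11, 9]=(2 8 10)(9 12)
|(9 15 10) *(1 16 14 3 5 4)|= 6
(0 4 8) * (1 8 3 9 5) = [4, 8, 2, 9, 3, 1, 6, 7, 0, 5] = (0 4 3 9 5 1 8)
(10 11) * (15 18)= (10 11)(15 18)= [0, 1, 2, 3, 4, 5, 6, 7, 8, 9, 11, 10, 12, 13, 14, 18, 16, 17, 15]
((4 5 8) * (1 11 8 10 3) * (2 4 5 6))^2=((1 11 8 5 10 3)(2 4 6))^2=(1 8 10)(2 6 4)(3 11 5)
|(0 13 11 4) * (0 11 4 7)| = |(0 13 4 11 7)| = 5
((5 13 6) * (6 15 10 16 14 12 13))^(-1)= ((5 6)(10 16 14 12 13 15))^(-1)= (5 6)(10 15 13 12 14 16)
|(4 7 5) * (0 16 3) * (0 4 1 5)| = 10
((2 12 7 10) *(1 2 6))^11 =(1 6 10 7 12 2)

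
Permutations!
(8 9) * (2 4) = (2 4)(8 9) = [0, 1, 4, 3, 2, 5, 6, 7, 9, 8]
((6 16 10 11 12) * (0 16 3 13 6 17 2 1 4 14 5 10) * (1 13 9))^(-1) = (0 16)(1 9 3 6 13 2 17 12 11 10 5 14 4) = ((0 16)(1 4 14 5 10 11 12 17 2 13 6 3 9))^(-1)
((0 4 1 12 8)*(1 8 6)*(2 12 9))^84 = ((0 4 8)(1 9 2 12 6))^84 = (1 6 12 2 9)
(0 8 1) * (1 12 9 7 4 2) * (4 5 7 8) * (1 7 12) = (0 4 2 7 5 12 9 8 1) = [4, 0, 7, 3, 2, 12, 6, 5, 1, 8, 10, 11, 9]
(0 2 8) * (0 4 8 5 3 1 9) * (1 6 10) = (0 2 5 3 6 10 1 9)(4 8) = [2, 9, 5, 6, 8, 3, 10, 7, 4, 0, 1]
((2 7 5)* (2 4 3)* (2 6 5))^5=((2 7)(3 6 5 4))^5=(2 7)(3 6 5 4)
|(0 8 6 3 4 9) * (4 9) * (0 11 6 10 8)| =|(3 9 11 6)(8 10)| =4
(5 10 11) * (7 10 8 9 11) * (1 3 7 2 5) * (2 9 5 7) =(1 3 2 7 10 9 11)(5 8) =[0, 3, 7, 2, 4, 8, 6, 10, 5, 11, 9, 1]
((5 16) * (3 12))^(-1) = ((3 12)(5 16))^(-1) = (3 12)(5 16)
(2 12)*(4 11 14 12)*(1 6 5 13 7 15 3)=(1 6 5 13 7 15 3)(2 4 11 14 12)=[0, 6, 4, 1, 11, 13, 5, 15, 8, 9, 10, 14, 2, 7, 12, 3]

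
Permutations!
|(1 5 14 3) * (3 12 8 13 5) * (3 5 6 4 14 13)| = |(1 5 13 6 4 14 12 8 3)| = 9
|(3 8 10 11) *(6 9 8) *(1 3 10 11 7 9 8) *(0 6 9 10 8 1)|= 10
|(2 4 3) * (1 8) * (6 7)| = 6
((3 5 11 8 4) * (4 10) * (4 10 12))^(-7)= (3 4 12 8 11 5)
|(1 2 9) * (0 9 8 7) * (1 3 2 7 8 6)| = |(0 9 3 2 6 1 7)| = 7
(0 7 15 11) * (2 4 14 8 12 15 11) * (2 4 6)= (0 7 11)(2 6)(4 14 8 12 15)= [7, 1, 6, 3, 14, 5, 2, 11, 12, 9, 10, 0, 15, 13, 8, 4]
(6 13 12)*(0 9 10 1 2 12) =(0 9 10 1 2 12 6 13) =[9, 2, 12, 3, 4, 5, 13, 7, 8, 10, 1, 11, 6, 0]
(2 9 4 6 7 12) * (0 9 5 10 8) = (0 9 4 6 7 12 2 5 10 8) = [9, 1, 5, 3, 6, 10, 7, 12, 0, 4, 8, 11, 2]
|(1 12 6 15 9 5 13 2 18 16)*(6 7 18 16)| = 11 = |(1 12 7 18 6 15 9 5 13 2 16)|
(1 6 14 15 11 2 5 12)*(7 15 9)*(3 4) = (1 6 14 9 7 15 11 2 5 12)(3 4) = [0, 6, 5, 4, 3, 12, 14, 15, 8, 7, 10, 2, 1, 13, 9, 11]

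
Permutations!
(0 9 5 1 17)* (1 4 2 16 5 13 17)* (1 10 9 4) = [4, 10, 16, 3, 2, 1, 6, 7, 8, 13, 9, 11, 12, 17, 14, 15, 5, 0] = (0 4 2 16 5 1 10 9 13 17)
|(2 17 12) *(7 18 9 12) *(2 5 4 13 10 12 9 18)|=15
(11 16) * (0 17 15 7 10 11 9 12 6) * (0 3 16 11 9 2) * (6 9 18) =[17, 1, 0, 16, 4, 5, 3, 10, 8, 12, 18, 11, 9, 13, 14, 7, 2, 15, 6] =(0 17 15 7 10 18 6 3 16 2)(9 12)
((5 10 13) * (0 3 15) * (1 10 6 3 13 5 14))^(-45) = ((0 13 14 1 10 5 6 3 15))^(-45) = (15)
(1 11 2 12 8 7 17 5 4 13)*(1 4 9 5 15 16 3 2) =(1 11)(2 12 8 7 17 15 16 3)(4 13)(5 9) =[0, 11, 12, 2, 13, 9, 6, 17, 7, 5, 10, 1, 8, 4, 14, 16, 3, 15]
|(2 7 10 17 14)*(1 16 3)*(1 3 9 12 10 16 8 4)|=24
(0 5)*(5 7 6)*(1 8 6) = (0 7 1 8 6 5) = [7, 8, 2, 3, 4, 0, 5, 1, 6]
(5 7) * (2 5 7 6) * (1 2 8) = (1 2 5 6 8) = [0, 2, 5, 3, 4, 6, 8, 7, 1]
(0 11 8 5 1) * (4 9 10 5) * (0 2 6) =(0 11 8 4 9 10 5 1 2 6) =[11, 2, 6, 3, 9, 1, 0, 7, 4, 10, 5, 8]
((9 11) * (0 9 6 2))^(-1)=((0 9 11 6 2))^(-1)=(0 2 6 11 9)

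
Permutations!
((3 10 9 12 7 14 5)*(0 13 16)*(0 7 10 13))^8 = ((3 13 16 7 14 5)(9 12 10))^8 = (3 16 14)(5 13 7)(9 10 12)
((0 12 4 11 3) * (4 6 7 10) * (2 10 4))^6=(0 3 11 4 7 6 12)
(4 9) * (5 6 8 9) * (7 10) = [0, 1, 2, 3, 5, 6, 8, 10, 9, 4, 7] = (4 5 6 8 9)(7 10)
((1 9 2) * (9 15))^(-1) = (1 2 9 15)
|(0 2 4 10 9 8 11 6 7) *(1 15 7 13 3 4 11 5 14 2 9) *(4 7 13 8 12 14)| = |(0 9 12 14 2 11 6 8 5 4 10 1 15 13 3 7)| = 16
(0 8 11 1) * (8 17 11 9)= (0 17 11 1)(8 9)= [17, 0, 2, 3, 4, 5, 6, 7, 9, 8, 10, 1, 12, 13, 14, 15, 16, 11]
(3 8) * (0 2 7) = (0 2 7)(3 8) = [2, 1, 7, 8, 4, 5, 6, 0, 3]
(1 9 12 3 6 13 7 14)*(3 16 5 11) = (1 9 12 16 5 11 3 6 13 7 14) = [0, 9, 2, 6, 4, 11, 13, 14, 8, 12, 10, 3, 16, 7, 1, 15, 5]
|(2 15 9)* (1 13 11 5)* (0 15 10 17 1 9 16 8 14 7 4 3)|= 8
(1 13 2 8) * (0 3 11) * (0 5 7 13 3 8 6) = [8, 3, 6, 11, 4, 7, 0, 13, 1, 9, 10, 5, 12, 2] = (0 8 1 3 11 5 7 13 2 6)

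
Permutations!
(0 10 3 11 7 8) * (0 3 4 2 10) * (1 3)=(1 3 11 7 8)(2 10 4)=[0, 3, 10, 11, 2, 5, 6, 8, 1, 9, 4, 7]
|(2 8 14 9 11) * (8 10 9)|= 4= |(2 10 9 11)(8 14)|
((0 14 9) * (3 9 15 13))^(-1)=(0 9 3 13 15 14)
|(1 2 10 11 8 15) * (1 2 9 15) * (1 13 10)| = |(1 9 15 2)(8 13 10 11)| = 4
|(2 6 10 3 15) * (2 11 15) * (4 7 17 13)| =4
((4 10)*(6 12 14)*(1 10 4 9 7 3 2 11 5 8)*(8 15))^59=(1 8 15 5 11 2 3 7 9 10)(6 14 12)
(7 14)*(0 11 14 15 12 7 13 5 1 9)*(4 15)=(0 11 14 13 5 1 9)(4 15 12 7)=[11, 9, 2, 3, 15, 1, 6, 4, 8, 0, 10, 14, 7, 5, 13, 12]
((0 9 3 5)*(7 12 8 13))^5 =(0 9 3 5)(7 12 8 13) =((0 9 3 5)(7 12 8 13))^5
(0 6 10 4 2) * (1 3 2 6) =(0 1 3 2)(4 6 10) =[1, 3, 0, 2, 6, 5, 10, 7, 8, 9, 4]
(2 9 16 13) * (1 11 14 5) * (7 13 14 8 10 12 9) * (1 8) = (1 11)(2 7 13)(5 8 10 12 9 16 14) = [0, 11, 7, 3, 4, 8, 6, 13, 10, 16, 12, 1, 9, 2, 5, 15, 14]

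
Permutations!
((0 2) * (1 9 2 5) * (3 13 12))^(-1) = ((0 5 1 9 2)(3 13 12))^(-1) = (0 2 9 1 5)(3 12 13)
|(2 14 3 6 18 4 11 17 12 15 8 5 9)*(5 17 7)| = |(2 14 3 6 18 4 11 7 5 9)(8 17 12 15)| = 20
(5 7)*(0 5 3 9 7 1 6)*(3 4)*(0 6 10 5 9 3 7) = (0 9)(1 10 5)(4 7) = [9, 10, 2, 3, 7, 1, 6, 4, 8, 0, 5]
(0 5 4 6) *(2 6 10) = (0 5 4 10 2 6) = [5, 1, 6, 3, 10, 4, 0, 7, 8, 9, 2]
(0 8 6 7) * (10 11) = (0 8 6 7)(10 11) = [8, 1, 2, 3, 4, 5, 7, 0, 6, 9, 11, 10]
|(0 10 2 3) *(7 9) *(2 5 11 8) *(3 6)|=|(0 10 5 11 8 2 6 3)(7 9)|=8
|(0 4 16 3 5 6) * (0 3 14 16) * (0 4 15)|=|(0 15)(3 5 6)(14 16)|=6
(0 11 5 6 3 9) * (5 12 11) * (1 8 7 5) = (0 1 8 7 5 6 3 9)(11 12) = [1, 8, 2, 9, 4, 6, 3, 5, 7, 0, 10, 12, 11]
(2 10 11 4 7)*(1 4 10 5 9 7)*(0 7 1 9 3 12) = (0 7 2 5 3 12)(1 4 9)(10 11) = [7, 4, 5, 12, 9, 3, 6, 2, 8, 1, 11, 10, 0]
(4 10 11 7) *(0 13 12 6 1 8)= (0 13 12 6 1 8)(4 10 11 7)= [13, 8, 2, 3, 10, 5, 1, 4, 0, 9, 11, 7, 6, 12]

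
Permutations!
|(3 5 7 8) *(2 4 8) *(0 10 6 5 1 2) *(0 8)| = 10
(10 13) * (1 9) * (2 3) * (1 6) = (1 9 6)(2 3)(10 13) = [0, 9, 3, 2, 4, 5, 1, 7, 8, 6, 13, 11, 12, 10]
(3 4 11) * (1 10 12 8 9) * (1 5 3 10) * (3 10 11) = (3 4)(5 10 12 8 9) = [0, 1, 2, 4, 3, 10, 6, 7, 9, 5, 12, 11, 8]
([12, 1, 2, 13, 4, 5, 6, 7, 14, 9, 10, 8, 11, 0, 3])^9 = (0 11 14 13 12 8 3)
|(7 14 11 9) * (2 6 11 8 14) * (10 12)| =10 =|(2 6 11 9 7)(8 14)(10 12)|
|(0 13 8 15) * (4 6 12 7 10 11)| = |(0 13 8 15)(4 6 12 7 10 11)| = 12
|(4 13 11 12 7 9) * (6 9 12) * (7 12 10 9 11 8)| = |(4 13 8 7 10 9)(6 11)| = 6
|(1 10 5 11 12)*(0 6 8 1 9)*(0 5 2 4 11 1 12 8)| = 18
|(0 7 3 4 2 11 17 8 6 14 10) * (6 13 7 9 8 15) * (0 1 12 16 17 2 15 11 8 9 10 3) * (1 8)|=30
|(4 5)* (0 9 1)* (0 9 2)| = |(0 2)(1 9)(4 5)| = 2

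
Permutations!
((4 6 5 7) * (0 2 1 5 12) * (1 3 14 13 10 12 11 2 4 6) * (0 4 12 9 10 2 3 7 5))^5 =(0 12 4 1)(2 14 11 7 13 3 6)(9 10)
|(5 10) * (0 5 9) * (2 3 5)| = 6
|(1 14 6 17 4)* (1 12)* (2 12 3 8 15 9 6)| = |(1 14 2 12)(3 8 15 9 6 17 4)| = 28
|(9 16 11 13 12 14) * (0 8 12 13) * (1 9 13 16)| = 14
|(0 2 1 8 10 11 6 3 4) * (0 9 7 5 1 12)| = |(0 2 12)(1 8 10 11 6 3 4 9 7 5)| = 30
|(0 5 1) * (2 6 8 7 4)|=15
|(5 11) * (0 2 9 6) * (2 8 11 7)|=|(0 8 11 5 7 2 9 6)|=8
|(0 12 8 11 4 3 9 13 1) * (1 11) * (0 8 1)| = 20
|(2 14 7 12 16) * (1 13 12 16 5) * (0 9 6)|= 12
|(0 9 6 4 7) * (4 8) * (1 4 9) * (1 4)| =|(0 4 7)(6 8 9)| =3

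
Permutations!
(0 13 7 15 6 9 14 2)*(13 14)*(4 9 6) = (0 14 2)(4 9 13 7 15) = [14, 1, 0, 3, 9, 5, 6, 15, 8, 13, 10, 11, 12, 7, 2, 4]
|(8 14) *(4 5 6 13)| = 4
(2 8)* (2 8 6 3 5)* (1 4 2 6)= (8)(1 4 2)(3 5 6)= [0, 4, 1, 5, 2, 6, 3, 7, 8]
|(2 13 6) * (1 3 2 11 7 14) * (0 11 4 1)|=|(0 11 7 14)(1 3 2 13 6 4)|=12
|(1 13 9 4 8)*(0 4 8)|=4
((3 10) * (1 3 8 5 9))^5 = ((1 3 10 8 5 9))^5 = (1 9 5 8 10 3)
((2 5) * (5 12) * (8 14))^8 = ((2 12 5)(8 14))^8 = (14)(2 5 12)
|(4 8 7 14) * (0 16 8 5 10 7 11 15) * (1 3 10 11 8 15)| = 24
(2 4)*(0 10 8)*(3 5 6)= (0 10 8)(2 4)(3 5 6)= [10, 1, 4, 5, 2, 6, 3, 7, 0, 9, 8]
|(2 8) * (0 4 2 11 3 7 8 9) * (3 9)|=|(0 4 2 3 7 8 11 9)|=8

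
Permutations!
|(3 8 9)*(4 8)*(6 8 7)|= 6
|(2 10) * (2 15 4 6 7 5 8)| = 8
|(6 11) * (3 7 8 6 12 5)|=7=|(3 7 8 6 11 12 5)|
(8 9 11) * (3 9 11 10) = (3 9 10)(8 11) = [0, 1, 2, 9, 4, 5, 6, 7, 11, 10, 3, 8]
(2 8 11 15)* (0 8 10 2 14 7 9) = [8, 1, 10, 3, 4, 5, 6, 9, 11, 0, 2, 15, 12, 13, 7, 14] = (0 8 11 15 14 7 9)(2 10)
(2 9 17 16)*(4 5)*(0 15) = (0 15)(2 9 17 16)(4 5) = [15, 1, 9, 3, 5, 4, 6, 7, 8, 17, 10, 11, 12, 13, 14, 0, 2, 16]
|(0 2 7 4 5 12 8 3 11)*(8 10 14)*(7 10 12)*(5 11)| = |(0 2 10 14 8 3 5 7 4 11)| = 10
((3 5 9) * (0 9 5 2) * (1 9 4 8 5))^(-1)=((0 4 8 5 1 9 3 2))^(-1)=(0 2 3 9 1 5 8 4)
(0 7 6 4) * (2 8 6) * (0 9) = (0 7 2 8 6 4 9) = [7, 1, 8, 3, 9, 5, 4, 2, 6, 0]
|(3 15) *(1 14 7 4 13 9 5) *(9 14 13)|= 14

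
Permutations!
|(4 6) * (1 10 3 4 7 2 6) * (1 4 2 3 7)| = 6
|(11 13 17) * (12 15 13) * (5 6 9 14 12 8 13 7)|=28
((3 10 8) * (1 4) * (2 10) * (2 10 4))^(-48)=((1 2 4)(3 10 8))^(-48)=(10)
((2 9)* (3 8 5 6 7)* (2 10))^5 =((2 9 10)(3 8 5 6 7))^5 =(2 10 9)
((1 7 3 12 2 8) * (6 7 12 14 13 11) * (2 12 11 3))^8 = (1 6 2)(3 13 14)(7 8 11) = ((1 11 6 7 2 8)(3 14 13))^8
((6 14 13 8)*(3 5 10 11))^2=(3 10)(5 11)(6 13)(8 14)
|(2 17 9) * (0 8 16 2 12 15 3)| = 9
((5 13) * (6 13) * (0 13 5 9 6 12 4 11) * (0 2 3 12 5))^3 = ((0 13 9 6)(2 3 12 4 11))^3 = (0 6 9 13)(2 4 3 11 12)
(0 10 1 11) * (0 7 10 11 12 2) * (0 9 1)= (0 11 7 10)(1 12 2 9)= [11, 12, 9, 3, 4, 5, 6, 10, 8, 1, 0, 7, 2]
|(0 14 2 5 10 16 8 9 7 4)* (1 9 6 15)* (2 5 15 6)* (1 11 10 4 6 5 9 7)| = 24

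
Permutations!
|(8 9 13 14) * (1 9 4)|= |(1 9 13 14 8 4)|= 6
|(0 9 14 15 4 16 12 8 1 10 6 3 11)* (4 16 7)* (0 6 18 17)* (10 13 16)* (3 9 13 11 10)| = |(0 13 16 12 8 1 11 6 9 14 15 3 10 18 17)(4 7)| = 30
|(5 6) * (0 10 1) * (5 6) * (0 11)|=|(0 10 1 11)|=4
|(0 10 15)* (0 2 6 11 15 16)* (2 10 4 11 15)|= 8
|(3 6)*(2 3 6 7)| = 3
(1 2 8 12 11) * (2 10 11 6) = (1 10 11)(2 8 12 6) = [0, 10, 8, 3, 4, 5, 2, 7, 12, 9, 11, 1, 6]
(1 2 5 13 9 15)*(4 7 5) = (1 2 4 7 5 13 9 15) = [0, 2, 4, 3, 7, 13, 6, 5, 8, 15, 10, 11, 12, 9, 14, 1]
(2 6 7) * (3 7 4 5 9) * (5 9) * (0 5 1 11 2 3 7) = (0 5 1 11 2 6 4 9 7 3) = [5, 11, 6, 0, 9, 1, 4, 3, 8, 7, 10, 2]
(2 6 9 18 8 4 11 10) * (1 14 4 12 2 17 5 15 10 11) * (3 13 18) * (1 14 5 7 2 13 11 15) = [0, 5, 6, 11, 14, 1, 9, 2, 12, 3, 17, 15, 13, 18, 4, 10, 16, 7, 8] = (1 5)(2 6 9 3 11 15 10 17 7)(4 14)(8 12 13 18)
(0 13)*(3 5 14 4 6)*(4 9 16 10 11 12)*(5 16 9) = [13, 1, 2, 16, 6, 14, 3, 7, 8, 9, 11, 12, 4, 0, 5, 15, 10] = (0 13)(3 16 10 11 12 4 6)(5 14)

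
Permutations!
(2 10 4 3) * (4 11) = (2 10 11 4 3) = [0, 1, 10, 2, 3, 5, 6, 7, 8, 9, 11, 4]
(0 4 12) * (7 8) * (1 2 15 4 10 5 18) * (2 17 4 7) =(0 10 5 18 1 17 4 12)(2 15 7 8) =[10, 17, 15, 3, 12, 18, 6, 8, 2, 9, 5, 11, 0, 13, 14, 7, 16, 4, 1]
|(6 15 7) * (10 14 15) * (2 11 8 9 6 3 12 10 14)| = |(2 11 8 9 6 14 15 7 3 12 10)| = 11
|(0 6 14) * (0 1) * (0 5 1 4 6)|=6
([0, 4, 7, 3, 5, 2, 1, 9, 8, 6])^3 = [0, 2, 6, 3, 7, 9, 5, 1, 8, 4]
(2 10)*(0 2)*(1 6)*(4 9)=(0 2 10)(1 6)(4 9)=[2, 6, 10, 3, 9, 5, 1, 7, 8, 4, 0]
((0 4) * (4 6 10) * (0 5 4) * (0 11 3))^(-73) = ((0 6 10 11 3)(4 5))^(-73) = (0 10 3 6 11)(4 5)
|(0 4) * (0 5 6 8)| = 5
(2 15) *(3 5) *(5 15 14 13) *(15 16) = (2 14 13 5 3 16 15) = [0, 1, 14, 16, 4, 3, 6, 7, 8, 9, 10, 11, 12, 5, 13, 2, 15]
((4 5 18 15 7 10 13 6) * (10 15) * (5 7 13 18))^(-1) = (4 6 13 15 7)(10 18)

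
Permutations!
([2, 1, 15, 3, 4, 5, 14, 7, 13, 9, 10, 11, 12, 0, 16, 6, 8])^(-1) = [13, 1, 0, 3, 4, 5, 15, 7, 16, 9, 10, 11, 12, 8, 6, 2, 14]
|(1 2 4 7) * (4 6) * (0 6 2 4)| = 6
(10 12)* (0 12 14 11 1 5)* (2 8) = (0 12 10 14 11 1 5)(2 8) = [12, 5, 8, 3, 4, 0, 6, 7, 2, 9, 14, 1, 10, 13, 11]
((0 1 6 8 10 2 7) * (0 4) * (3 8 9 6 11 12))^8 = (0 7 10 3 11)(1 4 2 8 12) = ((0 1 11 12 3 8 10 2 7 4)(6 9))^8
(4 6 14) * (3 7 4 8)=(3 7 4 6 14 8)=[0, 1, 2, 7, 6, 5, 14, 4, 3, 9, 10, 11, 12, 13, 8]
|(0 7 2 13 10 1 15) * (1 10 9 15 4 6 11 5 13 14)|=12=|(0 7 2 14 1 4 6 11 5 13 9 15)|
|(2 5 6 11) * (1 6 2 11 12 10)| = 4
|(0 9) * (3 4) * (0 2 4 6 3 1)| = 10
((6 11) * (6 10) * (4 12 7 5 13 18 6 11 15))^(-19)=((4 12 7 5 13 18 6 15)(10 11))^(-19)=(4 18 7 15 13 12 6 5)(10 11)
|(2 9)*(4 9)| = 3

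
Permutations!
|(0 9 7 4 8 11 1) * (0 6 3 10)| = |(0 9 7 4 8 11 1 6 3 10)| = 10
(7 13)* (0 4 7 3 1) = [4, 0, 2, 1, 7, 5, 6, 13, 8, 9, 10, 11, 12, 3] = (0 4 7 13 3 1)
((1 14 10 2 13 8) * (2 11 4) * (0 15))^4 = ((0 15)(1 14 10 11 4 2 13 8))^4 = (15)(1 4)(2 14)(8 11)(10 13)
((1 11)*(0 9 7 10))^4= (11)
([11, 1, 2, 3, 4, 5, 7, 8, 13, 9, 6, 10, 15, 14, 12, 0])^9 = (0 15 12 14 13 8 7 6 10 11)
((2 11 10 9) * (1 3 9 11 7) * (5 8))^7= (1 9 7 3 2)(5 8)(10 11)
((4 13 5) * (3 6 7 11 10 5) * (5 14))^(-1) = (3 13 4 5 14 10 11 7 6) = ((3 6 7 11 10 14 5 4 13))^(-1)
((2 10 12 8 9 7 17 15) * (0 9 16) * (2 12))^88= (17)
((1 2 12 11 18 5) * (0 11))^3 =(0 5 12 18 2 11 1)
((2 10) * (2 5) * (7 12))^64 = (12)(2 10 5)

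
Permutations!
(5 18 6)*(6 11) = [0, 1, 2, 3, 4, 18, 5, 7, 8, 9, 10, 6, 12, 13, 14, 15, 16, 17, 11] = (5 18 11 6)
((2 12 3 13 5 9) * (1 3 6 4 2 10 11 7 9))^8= ((1 3 13 5)(2 12 6 4)(7 9 10 11))^8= (13)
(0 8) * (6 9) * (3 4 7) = [8, 1, 2, 4, 7, 5, 9, 3, 0, 6] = (0 8)(3 4 7)(6 9)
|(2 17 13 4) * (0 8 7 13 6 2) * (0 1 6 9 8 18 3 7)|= |(0 18 3 7 13 4 1 6 2 17 9 8)|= 12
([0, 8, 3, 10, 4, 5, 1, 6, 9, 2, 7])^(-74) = (1 7 3 9)(2 8 6 10)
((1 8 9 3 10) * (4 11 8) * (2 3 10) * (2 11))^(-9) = ((1 4 2 3 11 8 9 10))^(-9) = (1 10 9 8 11 3 2 4)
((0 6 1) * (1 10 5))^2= (0 10 1 6 5)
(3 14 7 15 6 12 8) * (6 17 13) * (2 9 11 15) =(2 9 11 15 17 13 6 12 8 3 14 7) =[0, 1, 9, 14, 4, 5, 12, 2, 3, 11, 10, 15, 8, 6, 7, 17, 16, 13]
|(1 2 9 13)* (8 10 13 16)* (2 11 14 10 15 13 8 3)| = 28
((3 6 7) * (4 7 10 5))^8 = ((3 6 10 5 4 7))^8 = (3 10 4)(5 7 6)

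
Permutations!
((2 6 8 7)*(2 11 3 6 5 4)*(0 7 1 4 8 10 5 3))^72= ((0 7 11)(1 4 2 3 6 10 5 8))^72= (11)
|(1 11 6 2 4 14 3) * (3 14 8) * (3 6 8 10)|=|(14)(1 11 8 6 2 4 10 3)|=8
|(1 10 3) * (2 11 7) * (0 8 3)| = 15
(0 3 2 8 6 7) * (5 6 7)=(0 3 2 8 7)(5 6)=[3, 1, 8, 2, 4, 6, 5, 0, 7]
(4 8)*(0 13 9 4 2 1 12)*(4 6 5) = (0 13 9 6 5 4 8 2 1 12) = [13, 12, 1, 3, 8, 4, 5, 7, 2, 6, 10, 11, 0, 9]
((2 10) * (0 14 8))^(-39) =((0 14 8)(2 10))^(-39) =(14)(2 10)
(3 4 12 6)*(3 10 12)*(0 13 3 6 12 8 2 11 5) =(0 13 3 4 6 10 8 2 11 5) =[13, 1, 11, 4, 6, 0, 10, 7, 2, 9, 8, 5, 12, 3]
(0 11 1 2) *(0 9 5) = (0 11 1 2 9 5) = [11, 2, 9, 3, 4, 0, 6, 7, 8, 5, 10, 1]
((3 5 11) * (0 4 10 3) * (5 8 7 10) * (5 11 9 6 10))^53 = (0 11 4)(3 9 8 6 7 10 5)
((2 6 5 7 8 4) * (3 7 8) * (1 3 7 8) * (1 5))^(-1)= (1 6 2 4 8 3)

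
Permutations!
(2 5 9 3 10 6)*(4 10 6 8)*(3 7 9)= (2 5 3 6)(4 10 8)(7 9)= [0, 1, 5, 6, 10, 3, 2, 9, 4, 7, 8]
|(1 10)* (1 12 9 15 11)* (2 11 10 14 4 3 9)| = 10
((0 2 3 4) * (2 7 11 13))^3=((0 7 11 13 2 3 4))^3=(0 13 4 11 3 7 2)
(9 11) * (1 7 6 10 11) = (1 7 6 10 11 9) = [0, 7, 2, 3, 4, 5, 10, 6, 8, 1, 11, 9]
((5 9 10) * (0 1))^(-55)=((0 1)(5 9 10))^(-55)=(0 1)(5 10 9)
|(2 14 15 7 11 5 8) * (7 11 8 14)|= |(2 7 8)(5 14 15 11)|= 12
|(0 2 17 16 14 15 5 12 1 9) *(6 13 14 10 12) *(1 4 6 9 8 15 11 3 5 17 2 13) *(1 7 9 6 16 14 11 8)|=8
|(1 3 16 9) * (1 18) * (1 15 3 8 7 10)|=|(1 8 7 10)(3 16 9 18 15)|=20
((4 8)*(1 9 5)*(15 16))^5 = (1 5 9)(4 8)(15 16)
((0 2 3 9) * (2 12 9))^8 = ((0 12 9)(2 3))^8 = (0 9 12)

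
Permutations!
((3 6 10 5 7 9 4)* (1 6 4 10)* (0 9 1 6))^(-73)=(0 1 7 5 10 9)(3 4)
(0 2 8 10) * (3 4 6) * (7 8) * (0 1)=[2, 0, 7, 4, 6, 5, 3, 8, 10, 9, 1]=(0 2 7 8 10 1)(3 4 6)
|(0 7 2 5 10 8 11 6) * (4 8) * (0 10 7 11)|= |(0 11 6 10 4 8)(2 5 7)|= 6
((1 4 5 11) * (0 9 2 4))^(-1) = ((0 9 2 4 5 11 1))^(-1) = (0 1 11 5 4 2 9)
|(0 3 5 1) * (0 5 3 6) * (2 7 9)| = 6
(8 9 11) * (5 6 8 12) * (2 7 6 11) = [0, 1, 7, 3, 4, 11, 8, 6, 9, 2, 10, 12, 5] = (2 7 6 8 9)(5 11 12)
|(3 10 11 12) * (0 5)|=4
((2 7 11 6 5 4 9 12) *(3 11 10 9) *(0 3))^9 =(0 6)(2 12 9 10 7)(3 5)(4 11)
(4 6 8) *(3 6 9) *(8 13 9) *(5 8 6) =[0, 1, 2, 5, 6, 8, 13, 7, 4, 3, 10, 11, 12, 9] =(3 5 8 4 6 13 9)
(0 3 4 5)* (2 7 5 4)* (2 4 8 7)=[3, 1, 2, 4, 8, 0, 6, 5, 7]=(0 3 4 8 7 5)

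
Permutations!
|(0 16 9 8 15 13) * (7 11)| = |(0 16 9 8 15 13)(7 11)| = 6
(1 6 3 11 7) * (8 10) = (1 6 3 11 7)(8 10) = [0, 6, 2, 11, 4, 5, 3, 1, 10, 9, 8, 7]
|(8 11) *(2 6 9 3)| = 4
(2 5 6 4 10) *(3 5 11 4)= (2 11 4 10)(3 5 6)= [0, 1, 11, 5, 10, 6, 3, 7, 8, 9, 2, 4]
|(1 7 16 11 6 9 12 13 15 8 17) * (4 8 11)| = |(1 7 16 4 8 17)(6 9 12 13 15 11)| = 6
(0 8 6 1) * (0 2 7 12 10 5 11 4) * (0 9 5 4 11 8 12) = (0 12 10 4 9 5 8 6 1 2 7) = [12, 2, 7, 3, 9, 8, 1, 0, 6, 5, 4, 11, 10]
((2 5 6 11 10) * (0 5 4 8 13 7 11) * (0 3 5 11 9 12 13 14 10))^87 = ((0 11)(2 4 8 14 10)(3 5 6)(7 9 12 13))^87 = (0 11)(2 8 10 4 14)(7 13 12 9)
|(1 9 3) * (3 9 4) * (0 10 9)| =|(0 10 9)(1 4 3)| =3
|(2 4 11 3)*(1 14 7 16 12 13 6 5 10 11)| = 13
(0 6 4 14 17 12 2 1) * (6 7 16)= (0 7 16 6 4 14 17 12 2 1)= [7, 0, 1, 3, 14, 5, 4, 16, 8, 9, 10, 11, 2, 13, 17, 15, 6, 12]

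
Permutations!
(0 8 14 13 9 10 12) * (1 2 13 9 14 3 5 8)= (0 1 2 13 14 9 10 12)(3 5 8)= [1, 2, 13, 5, 4, 8, 6, 7, 3, 10, 12, 11, 0, 14, 9]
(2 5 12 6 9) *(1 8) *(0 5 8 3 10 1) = (0 5 12 6 9 2 8)(1 3 10) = [5, 3, 8, 10, 4, 12, 9, 7, 0, 2, 1, 11, 6]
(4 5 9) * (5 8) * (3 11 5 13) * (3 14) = (3 11 5 9 4 8 13 14) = [0, 1, 2, 11, 8, 9, 6, 7, 13, 4, 10, 5, 12, 14, 3]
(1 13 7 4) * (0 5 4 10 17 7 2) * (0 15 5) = [0, 13, 15, 3, 1, 4, 6, 10, 8, 9, 17, 11, 12, 2, 14, 5, 16, 7] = (1 13 2 15 5 4)(7 10 17)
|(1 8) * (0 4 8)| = 4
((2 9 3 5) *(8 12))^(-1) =((2 9 3 5)(8 12))^(-1) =(2 5 3 9)(8 12)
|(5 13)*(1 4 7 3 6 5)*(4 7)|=6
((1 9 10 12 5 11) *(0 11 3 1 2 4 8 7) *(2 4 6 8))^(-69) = (0 11 4 2 6 8 7)(1 12)(3 10)(5 9)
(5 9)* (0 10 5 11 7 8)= (0 10 5 9 11 7 8)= [10, 1, 2, 3, 4, 9, 6, 8, 0, 11, 5, 7]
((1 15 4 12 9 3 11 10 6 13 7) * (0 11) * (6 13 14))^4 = ((0 11 10 13 7 1 15 4 12 9 3)(6 14))^4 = (0 7 12 11 1 9 10 15 3 13 4)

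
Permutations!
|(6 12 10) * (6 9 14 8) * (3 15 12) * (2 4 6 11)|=11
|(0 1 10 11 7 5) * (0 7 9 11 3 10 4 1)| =|(1 4)(3 10)(5 7)(9 11)| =2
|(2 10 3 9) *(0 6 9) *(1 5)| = 6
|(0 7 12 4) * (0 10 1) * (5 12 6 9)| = |(0 7 6 9 5 12 4 10 1)| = 9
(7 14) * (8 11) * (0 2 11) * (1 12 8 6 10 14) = (0 2 11 6 10 14 7 1 12 8) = [2, 12, 11, 3, 4, 5, 10, 1, 0, 9, 14, 6, 8, 13, 7]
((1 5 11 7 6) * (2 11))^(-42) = ((1 5 2 11 7 6))^(-42) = (11)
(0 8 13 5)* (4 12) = (0 8 13 5)(4 12) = [8, 1, 2, 3, 12, 0, 6, 7, 13, 9, 10, 11, 4, 5]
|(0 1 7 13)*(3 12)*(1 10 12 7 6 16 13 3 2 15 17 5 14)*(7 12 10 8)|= |(0 8 7 3 12 2 15 17 5 14 1 6 16 13)|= 14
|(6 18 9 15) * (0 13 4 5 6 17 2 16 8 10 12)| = 14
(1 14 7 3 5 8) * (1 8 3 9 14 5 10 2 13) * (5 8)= (1 8 5 3 10 2 13)(7 9 14)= [0, 8, 13, 10, 4, 3, 6, 9, 5, 14, 2, 11, 12, 1, 7]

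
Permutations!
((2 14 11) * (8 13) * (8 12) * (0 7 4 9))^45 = (14)(0 7 4 9)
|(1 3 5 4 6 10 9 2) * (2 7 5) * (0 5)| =|(0 5 4 6 10 9 7)(1 3 2)| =21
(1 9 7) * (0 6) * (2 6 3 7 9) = (9)(0 3 7 1 2 6) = [3, 2, 6, 7, 4, 5, 0, 1, 8, 9]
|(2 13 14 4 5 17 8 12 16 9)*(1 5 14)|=|(1 5 17 8 12 16 9 2 13)(4 14)|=18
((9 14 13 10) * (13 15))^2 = ((9 14 15 13 10))^2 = (9 15 10 14 13)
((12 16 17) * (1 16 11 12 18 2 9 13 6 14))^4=(1 2 14 18 6 17 13 16 9)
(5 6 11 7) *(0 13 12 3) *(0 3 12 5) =(0 13 5 6 11 7) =[13, 1, 2, 3, 4, 6, 11, 0, 8, 9, 10, 7, 12, 5]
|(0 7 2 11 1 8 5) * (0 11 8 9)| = 8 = |(0 7 2 8 5 11 1 9)|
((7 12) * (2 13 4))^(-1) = (2 4 13)(7 12)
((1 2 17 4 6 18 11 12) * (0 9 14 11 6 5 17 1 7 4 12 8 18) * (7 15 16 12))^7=(18)(1 2)(4 7 17 5)(12 15 16)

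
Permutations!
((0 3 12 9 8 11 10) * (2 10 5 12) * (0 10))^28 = (0 3 2)(5 8 12 11 9)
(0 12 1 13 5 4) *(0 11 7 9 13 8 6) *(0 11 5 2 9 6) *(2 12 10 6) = (0 10 6 11 7 2 9 13 12 1 8)(4 5) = [10, 8, 9, 3, 5, 4, 11, 2, 0, 13, 6, 7, 1, 12]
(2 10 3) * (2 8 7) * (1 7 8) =[0, 7, 10, 1, 4, 5, 6, 2, 8, 9, 3] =(1 7 2 10 3)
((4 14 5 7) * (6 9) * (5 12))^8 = (4 5 14 7 12)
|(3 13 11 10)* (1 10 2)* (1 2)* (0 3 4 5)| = |(0 3 13 11 1 10 4 5)| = 8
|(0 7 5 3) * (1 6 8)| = 12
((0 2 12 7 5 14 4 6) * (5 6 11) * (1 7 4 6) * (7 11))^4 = (0 7 14 12 11)(1 6 4 5 2)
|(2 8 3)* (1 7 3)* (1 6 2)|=3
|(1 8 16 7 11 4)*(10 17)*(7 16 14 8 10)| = 6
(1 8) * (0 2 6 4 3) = (0 2 6 4 3)(1 8) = [2, 8, 6, 0, 3, 5, 4, 7, 1]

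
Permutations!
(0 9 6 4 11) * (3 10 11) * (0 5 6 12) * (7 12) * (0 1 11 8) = (0 9 7 12 1 11 5 6 4 3 10 8) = [9, 11, 2, 10, 3, 6, 4, 12, 0, 7, 8, 5, 1]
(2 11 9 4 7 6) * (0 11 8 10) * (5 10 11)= [5, 1, 8, 3, 7, 10, 2, 6, 11, 4, 0, 9]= (0 5 10)(2 8 11 9 4 7 6)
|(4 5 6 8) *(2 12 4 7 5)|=|(2 12 4)(5 6 8 7)|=12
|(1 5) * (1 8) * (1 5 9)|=2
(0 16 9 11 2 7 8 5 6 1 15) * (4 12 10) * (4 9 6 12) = (0 16 6 1 15)(2 7 8 5 12 10 9 11) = [16, 15, 7, 3, 4, 12, 1, 8, 5, 11, 9, 2, 10, 13, 14, 0, 6]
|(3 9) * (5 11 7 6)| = 4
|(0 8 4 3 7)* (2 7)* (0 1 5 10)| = 9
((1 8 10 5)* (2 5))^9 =((1 8 10 2 5))^9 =(1 5 2 10 8)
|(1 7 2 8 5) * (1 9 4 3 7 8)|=8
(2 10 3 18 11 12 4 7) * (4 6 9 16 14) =[0, 1, 10, 18, 7, 5, 9, 2, 8, 16, 3, 12, 6, 13, 4, 15, 14, 17, 11] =(2 10 3 18 11 12 6 9 16 14 4 7)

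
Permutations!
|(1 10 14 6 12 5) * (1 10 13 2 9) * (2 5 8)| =|(1 13 5 10 14 6 12 8 2 9)| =10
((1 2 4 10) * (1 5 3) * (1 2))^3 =(2 5 4 3 10)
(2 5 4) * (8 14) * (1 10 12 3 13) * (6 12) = (1 10 6 12 3 13)(2 5 4)(8 14) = [0, 10, 5, 13, 2, 4, 12, 7, 14, 9, 6, 11, 3, 1, 8]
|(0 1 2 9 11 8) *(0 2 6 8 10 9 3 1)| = |(1 6 8 2 3)(9 11 10)| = 15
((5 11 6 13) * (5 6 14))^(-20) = ((5 11 14)(6 13))^(-20) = (5 11 14)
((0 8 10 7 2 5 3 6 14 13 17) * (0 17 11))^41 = ((17)(0 8 10 7 2 5 3 6 14 13 11))^41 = (17)(0 14 5 10 11 6 2 8 13 3 7)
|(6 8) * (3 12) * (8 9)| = |(3 12)(6 9 8)| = 6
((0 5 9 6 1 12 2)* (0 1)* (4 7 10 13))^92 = ((0 5 9 6)(1 12 2)(4 7 10 13))^92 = (13)(1 2 12)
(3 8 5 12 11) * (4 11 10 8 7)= (3 7 4 11)(5 12 10 8)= [0, 1, 2, 7, 11, 12, 6, 4, 5, 9, 8, 3, 10]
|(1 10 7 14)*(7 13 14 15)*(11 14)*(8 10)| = 6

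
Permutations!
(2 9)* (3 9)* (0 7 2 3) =(0 7 2)(3 9) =[7, 1, 0, 9, 4, 5, 6, 2, 8, 3]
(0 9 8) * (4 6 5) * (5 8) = [9, 1, 2, 3, 6, 4, 8, 7, 0, 5] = (0 9 5 4 6 8)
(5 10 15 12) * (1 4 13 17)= [0, 4, 2, 3, 13, 10, 6, 7, 8, 9, 15, 11, 5, 17, 14, 12, 16, 1]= (1 4 13 17)(5 10 15 12)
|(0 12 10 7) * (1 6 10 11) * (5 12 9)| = |(0 9 5 12 11 1 6 10 7)| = 9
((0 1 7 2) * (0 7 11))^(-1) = (0 11 1)(2 7)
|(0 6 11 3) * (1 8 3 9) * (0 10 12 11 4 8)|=10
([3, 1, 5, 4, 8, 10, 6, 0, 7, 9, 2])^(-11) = [7, 1, 5, 0, 3, 10, 6, 8, 4, 9, 2]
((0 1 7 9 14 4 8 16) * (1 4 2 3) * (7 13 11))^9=((0 4 8 16)(1 13 11 7 9 14 2 3))^9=(0 4 8 16)(1 13 11 7 9 14 2 3)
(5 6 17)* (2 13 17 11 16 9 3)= (2 13 17 5 6 11 16 9 3)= [0, 1, 13, 2, 4, 6, 11, 7, 8, 3, 10, 16, 12, 17, 14, 15, 9, 5]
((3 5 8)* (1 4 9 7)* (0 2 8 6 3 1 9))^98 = (9)(0 1 2 4 8)(3 6 5)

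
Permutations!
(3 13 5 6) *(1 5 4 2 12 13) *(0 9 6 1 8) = (0 9 6 3 8)(1 5)(2 12 13 4) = [9, 5, 12, 8, 2, 1, 3, 7, 0, 6, 10, 11, 13, 4]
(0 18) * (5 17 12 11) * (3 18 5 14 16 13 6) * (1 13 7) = (0 5 17 12 11 14 16 7 1 13 6 3 18) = [5, 13, 2, 18, 4, 17, 3, 1, 8, 9, 10, 14, 11, 6, 16, 15, 7, 12, 0]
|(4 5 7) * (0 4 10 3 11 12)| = 8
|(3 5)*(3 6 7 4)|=5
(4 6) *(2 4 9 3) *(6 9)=[0, 1, 4, 2, 9, 5, 6, 7, 8, 3]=(2 4 9 3)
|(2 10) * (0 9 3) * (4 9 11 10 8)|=8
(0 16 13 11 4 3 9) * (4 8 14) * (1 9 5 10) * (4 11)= (0 16 13 4 3 5 10 1 9)(8 14 11)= [16, 9, 2, 5, 3, 10, 6, 7, 14, 0, 1, 8, 12, 4, 11, 15, 13]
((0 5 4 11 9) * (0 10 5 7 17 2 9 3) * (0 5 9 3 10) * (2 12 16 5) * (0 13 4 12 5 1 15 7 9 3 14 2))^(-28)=((0 9 13 4 11 10 3)(1 15 7 17 5 12 16)(2 14))^(-28)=(17)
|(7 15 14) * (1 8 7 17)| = |(1 8 7 15 14 17)| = 6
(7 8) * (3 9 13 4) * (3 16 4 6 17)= [0, 1, 2, 9, 16, 5, 17, 8, 7, 13, 10, 11, 12, 6, 14, 15, 4, 3]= (3 9 13 6 17)(4 16)(7 8)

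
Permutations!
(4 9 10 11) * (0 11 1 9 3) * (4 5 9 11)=(0 4 3)(1 11 5 9 10)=[4, 11, 2, 0, 3, 9, 6, 7, 8, 10, 1, 5]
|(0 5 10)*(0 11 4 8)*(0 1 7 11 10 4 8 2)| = |(0 5 4 2)(1 7 11 8)| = 4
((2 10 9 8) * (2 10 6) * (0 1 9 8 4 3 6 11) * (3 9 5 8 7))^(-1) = (0 11 2 6 3 7 10 8 5 1)(4 9)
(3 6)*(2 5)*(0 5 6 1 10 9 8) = (0 5 2 6 3 1 10 9 8) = [5, 10, 6, 1, 4, 2, 3, 7, 0, 8, 9]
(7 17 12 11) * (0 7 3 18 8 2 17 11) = (0 7 11 3 18 8 2 17 12) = [7, 1, 17, 18, 4, 5, 6, 11, 2, 9, 10, 3, 0, 13, 14, 15, 16, 12, 8]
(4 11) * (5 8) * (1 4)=(1 4 11)(5 8)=[0, 4, 2, 3, 11, 8, 6, 7, 5, 9, 10, 1]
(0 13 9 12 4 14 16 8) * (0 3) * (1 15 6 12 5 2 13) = (0 1 15 6 12 4 14 16 8 3)(2 13 9 5) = [1, 15, 13, 0, 14, 2, 12, 7, 3, 5, 10, 11, 4, 9, 16, 6, 8]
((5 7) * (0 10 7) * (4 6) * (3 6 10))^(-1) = (0 5 7 10 4 6 3)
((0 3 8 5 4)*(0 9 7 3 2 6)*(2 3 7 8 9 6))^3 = ((0 3 9 8 5 4 6))^3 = (0 8 6 9 4 3 5)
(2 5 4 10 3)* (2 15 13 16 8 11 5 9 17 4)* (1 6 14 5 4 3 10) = (1 6 14 5 2 9 17 3 15 13 16 8 11 4) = [0, 6, 9, 15, 1, 2, 14, 7, 11, 17, 10, 4, 12, 16, 5, 13, 8, 3]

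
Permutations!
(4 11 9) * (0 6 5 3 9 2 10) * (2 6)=[2, 1, 10, 9, 11, 3, 5, 7, 8, 4, 0, 6]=(0 2 10)(3 9 4 11 6 5)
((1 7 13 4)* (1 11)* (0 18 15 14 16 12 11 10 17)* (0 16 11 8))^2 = (0 15 11 7 4 17 12)(1 13 10 16 8 18 14)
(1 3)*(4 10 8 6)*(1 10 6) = (1 3 10 8)(4 6) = [0, 3, 2, 10, 6, 5, 4, 7, 1, 9, 8]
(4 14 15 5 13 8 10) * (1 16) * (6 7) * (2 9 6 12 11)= (1 16)(2 9 6 7 12 11)(4 14 15 5 13 8 10)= [0, 16, 9, 3, 14, 13, 7, 12, 10, 6, 4, 2, 11, 8, 15, 5, 1]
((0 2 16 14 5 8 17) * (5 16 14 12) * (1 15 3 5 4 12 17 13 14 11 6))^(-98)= ((0 2 11 6 1 15 3 5 8 13 14 16 17)(4 12))^(-98)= (0 3 17 15 16 1 14 6 13 11 8 2 5)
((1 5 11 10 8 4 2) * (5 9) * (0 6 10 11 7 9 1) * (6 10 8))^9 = ((11)(0 10 6 8 4 2)(5 7 9))^9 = (11)(0 8)(2 6)(4 10)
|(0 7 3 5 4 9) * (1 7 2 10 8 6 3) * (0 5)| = 6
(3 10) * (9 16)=(3 10)(9 16)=[0, 1, 2, 10, 4, 5, 6, 7, 8, 16, 3, 11, 12, 13, 14, 15, 9]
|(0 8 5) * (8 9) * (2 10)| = |(0 9 8 5)(2 10)| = 4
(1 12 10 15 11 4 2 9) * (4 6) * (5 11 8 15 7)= (1 12 10 7 5 11 6 4 2 9)(8 15)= [0, 12, 9, 3, 2, 11, 4, 5, 15, 1, 7, 6, 10, 13, 14, 8]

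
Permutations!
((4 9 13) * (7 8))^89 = ((4 9 13)(7 8))^89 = (4 13 9)(7 8)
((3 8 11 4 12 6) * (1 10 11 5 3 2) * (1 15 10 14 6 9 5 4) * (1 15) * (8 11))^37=(1 14 6 2)(3 11 15 10 8 4 12 9 5)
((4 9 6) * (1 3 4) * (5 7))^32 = (1 4 6 3 9) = ((1 3 4 9 6)(5 7))^32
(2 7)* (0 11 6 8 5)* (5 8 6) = [11, 1, 7, 3, 4, 0, 6, 2, 8, 9, 10, 5] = (0 11 5)(2 7)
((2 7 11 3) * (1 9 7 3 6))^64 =(1 6 11 7 9)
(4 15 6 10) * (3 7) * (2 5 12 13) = [0, 1, 5, 7, 15, 12, 10, 3, 8, 9, 4, 11, 13, 2, 14, 6] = (2 5 12 13)(3 7)(4 15 6 10)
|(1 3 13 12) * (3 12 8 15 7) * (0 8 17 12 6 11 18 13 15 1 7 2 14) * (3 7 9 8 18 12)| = 24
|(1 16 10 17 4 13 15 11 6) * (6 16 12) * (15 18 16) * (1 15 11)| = |(1 12 6 15)(4 13 18 16 10 17)| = 12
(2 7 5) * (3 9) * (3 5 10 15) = [0, 1, 7, 9, 4, 2, 6, 10, 8, 5, 15, 11, 12, 13, 14, 3] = (2 7 10 15 3 9 5)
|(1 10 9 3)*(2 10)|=|(1 2 10 9 3)|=5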